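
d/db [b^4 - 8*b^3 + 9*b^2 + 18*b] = 4*b^3 - 24*b^2 + 18*b + 18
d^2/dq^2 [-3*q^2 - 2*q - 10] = -6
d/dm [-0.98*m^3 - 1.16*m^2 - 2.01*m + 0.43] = -2.94*m^2 - 2.32*m - 2.01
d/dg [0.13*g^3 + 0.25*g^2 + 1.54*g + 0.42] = 0.39*g^2 + 0.5*g + 1.54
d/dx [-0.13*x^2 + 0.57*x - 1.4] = 0.57 - 0.26*x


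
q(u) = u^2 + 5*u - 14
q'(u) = 2*u + 5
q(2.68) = 6.58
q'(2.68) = 10.36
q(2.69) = 6.69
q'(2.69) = 10.38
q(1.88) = -1.07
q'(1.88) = 8.76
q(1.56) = -3.77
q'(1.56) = 8.12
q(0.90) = -8.69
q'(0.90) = 6.80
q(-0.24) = -15.14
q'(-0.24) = 4.52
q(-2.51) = -20.25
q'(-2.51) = -0.02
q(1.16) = -6.85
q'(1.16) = 7.32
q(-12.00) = 70.00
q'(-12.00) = -19.00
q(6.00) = 52.00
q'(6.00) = 17.00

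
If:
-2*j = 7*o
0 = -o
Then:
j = 0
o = 0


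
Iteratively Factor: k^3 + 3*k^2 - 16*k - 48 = (k + 4)*(k^2 - k - 12) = (k - 4)*(k + 4)*(k + 3)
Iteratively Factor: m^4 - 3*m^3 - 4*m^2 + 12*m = (m - 3)*(m^3 - 4*m) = m*(m - 3)*(m^2 - 4) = m*(m - 3)*(m - 2)*(m + 2)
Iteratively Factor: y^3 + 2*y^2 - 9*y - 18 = (y - 3)*(y^2 + 5*y + 6) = (y - 3)*(y + 3)*(y + 2)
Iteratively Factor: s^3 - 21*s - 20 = (s + 1)*(s^2 - s - 20) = (s - 5)*(s + 1)*(s + 4)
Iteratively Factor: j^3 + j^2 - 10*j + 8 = (j + 4)*(j^2 - 3*j + 2) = (j - 2)*(j + 4)*(j - 1)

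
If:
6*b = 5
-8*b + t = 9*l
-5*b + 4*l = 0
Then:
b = 5/6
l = 25/24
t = 385/24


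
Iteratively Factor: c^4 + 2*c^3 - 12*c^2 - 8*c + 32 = (c - 2)*(c^3 + 4*c^2 - 4*c - 16) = (c - 2)^2*(c^2 + 6*c + 8) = (c - 2)^2*(c + 2)*(c + 4)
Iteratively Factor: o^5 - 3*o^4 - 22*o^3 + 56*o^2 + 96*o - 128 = (o - 4)*(o^4 + o^3 - 18*o^2 - 16*o + 32) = (o - 4)*(o - 1)*(o^3 + 2*o^2 - 16*o - 32) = (o - 4)^2*(o - 1)*(o^2 + 6*o + 8) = (o - 4)^2*(o - 1)*(o + 4)*(o + 2)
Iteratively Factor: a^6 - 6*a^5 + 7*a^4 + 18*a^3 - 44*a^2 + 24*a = (a - 2)*(a^5 - 4*a^4 - a^3 + 16*a^2 - 12*a) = (a - 2)*(a + 2)*(a^4 - 6*a^3 + 11*a^2 - 6*a) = (a - 3)*(a - 2)*(a + 2)*(a^3 - 3*a^2 + 2*a) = a*(a - 3)*(a - 2)*(a + 2)*(a^2 - 3*a + 2) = a*(a - 3)*(a - 2)^2*(a + 2)*(a - 1)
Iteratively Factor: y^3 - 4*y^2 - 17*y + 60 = (y - 5)*(y^2 + y - 12) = (y - 5)*(y + 4)*(y - 3)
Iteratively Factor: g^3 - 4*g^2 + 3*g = (g - 3)*(g^2 - g) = g*(g - 3)*(g - 1)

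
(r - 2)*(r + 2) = r^2 - 4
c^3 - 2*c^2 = c^2*(c - 2)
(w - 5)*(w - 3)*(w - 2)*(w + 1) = w^4 - 9*w^3 + 21*w^2 + w - 30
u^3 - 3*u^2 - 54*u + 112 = (u - 8)*(u - 2)*(u + 7)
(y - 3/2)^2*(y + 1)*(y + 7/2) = y^4 + 3*y^3/2 - 31*y^2/4 - 3*y/8 + 63/8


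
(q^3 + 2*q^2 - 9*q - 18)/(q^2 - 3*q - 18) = (q^2 - q - 6)/(q - 6)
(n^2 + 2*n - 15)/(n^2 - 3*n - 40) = (n - 3)/(n - 8)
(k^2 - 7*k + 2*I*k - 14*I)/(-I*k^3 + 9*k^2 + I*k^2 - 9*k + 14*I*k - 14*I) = I*(k - 7)/(k^2 + k*(-1 + 7*I) - 7*I)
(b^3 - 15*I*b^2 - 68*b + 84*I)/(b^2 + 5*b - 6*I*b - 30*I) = (b^2 - 9*I*b - 14)/(b + 5)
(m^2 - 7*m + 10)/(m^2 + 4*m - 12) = (m - 5)/(m + 6)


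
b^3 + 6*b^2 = b^2*(b + 6)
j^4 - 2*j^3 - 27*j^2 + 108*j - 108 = (j - 3)^2*(j - 2)*(j + 6)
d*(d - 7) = d^2 - 7*d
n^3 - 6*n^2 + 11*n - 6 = (n - 3)*(n - 2)*(n - 1)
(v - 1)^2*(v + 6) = v^3 + 4*v^2 - 11*v + 6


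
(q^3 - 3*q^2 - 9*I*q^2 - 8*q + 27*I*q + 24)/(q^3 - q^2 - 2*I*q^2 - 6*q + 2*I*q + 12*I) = (q^2 - 9*I*q - 8)/(q^2 + 2*q*(1 - I) - 4*I)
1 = 1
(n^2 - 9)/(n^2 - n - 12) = (n - 3)/(n - 4)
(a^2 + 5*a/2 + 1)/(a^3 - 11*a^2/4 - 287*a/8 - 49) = 4*(2*a^2 + 5*a + 2)/(8*a^3 - 22*a^2 - 287*a - 392)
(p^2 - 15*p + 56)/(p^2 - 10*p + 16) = (p - 7)/(p - 2)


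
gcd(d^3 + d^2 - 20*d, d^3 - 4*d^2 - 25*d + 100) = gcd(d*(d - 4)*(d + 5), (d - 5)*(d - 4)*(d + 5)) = d^2 + d - 20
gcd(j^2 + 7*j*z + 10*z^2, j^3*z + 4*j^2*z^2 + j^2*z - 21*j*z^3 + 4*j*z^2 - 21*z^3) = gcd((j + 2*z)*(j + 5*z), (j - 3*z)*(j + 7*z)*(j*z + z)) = 1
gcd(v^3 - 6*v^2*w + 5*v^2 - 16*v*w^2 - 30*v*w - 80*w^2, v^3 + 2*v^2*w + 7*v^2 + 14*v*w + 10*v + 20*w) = v^2 + 2*v*w + 5*v + 10*w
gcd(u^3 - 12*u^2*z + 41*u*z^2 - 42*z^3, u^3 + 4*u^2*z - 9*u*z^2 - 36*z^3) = -u + 3*z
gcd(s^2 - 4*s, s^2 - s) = s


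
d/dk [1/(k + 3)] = -1/(k + 3)^2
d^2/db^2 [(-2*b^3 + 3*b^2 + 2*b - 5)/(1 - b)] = 4*b*(b^2 - 3*b + 3)/(b^3 - 3*b^2 + 3*b - 1)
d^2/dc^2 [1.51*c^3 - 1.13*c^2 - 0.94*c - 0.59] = 9.06*c - 2.26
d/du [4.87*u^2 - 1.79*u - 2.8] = 9.74*u - 1.79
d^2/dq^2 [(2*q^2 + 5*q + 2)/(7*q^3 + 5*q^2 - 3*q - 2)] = 2*(98*q^6 + 735*q^5 + 1239*q^4 + 1016*q^3 + 504*q^2 + 144*q + 16)/(343*q^9 + 735*q^8 + 84*q^7 - 799*q^6 - 456*q^5 + 237*q^4 + 237*q^3 + 6*q^2 - 36*q - 8)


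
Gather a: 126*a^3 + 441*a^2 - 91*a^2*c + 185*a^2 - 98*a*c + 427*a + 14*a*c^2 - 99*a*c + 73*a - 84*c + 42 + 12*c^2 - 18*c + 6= 126*a^3 + a^2*(626 - 91*c) + a*(14*c^2 - 197*c + 500) + 12*c^2 - 102*c + 48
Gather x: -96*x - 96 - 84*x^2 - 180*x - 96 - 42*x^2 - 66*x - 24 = -126*x^2 - 342*x - 216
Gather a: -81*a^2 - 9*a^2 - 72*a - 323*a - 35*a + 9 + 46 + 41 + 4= -90*a^2 - 430*a + 100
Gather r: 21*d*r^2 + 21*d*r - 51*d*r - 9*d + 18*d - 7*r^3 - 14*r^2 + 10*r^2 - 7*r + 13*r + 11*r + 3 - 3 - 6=9*d - 7*r^3 + r^2*(21*d - 4) + r*(17 - 30*d) - 6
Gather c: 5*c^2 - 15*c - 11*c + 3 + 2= 5*c^2 - 26*c + 5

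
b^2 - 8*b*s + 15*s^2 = (b - 5*s)*(b - 3*s)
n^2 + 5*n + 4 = (n + 1)*(n + 4)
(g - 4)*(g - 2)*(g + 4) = g^3 - 2*g^2 - 16*g + 32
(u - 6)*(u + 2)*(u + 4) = u^3 - 28*u - 48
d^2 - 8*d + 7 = (d - 7)*(d - 1)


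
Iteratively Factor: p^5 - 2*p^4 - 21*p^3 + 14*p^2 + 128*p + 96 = (p + 3)*(p^4 - 5*p^3 - 6*p^2 + 32*p + 32) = (p - 4)*(p + 3)*(p^3 - p^2 - 10*p - 8) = (p - 4)^2*(p + 3)*(p^2 + 3*p + 2) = (p - 4)^2*(p + 1)*(p + 3)*(p + 2)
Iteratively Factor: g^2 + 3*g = (g + 3)*(g)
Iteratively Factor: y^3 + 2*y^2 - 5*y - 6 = (y + 1)*(y^2 + y - 6) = (y - 2)*(y + 1)*(y + 3)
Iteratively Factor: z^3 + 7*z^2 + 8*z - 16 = (z - 1)*(z^2 + 8*z + 16) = (z - 1)*(z + 4)*(z + 4)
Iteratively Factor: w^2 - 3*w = (w)*(w - 3)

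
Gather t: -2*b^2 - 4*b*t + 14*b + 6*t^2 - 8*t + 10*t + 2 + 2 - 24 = -2*b^2 + 14*b + 6*t^2 + t*(2 - 4*b) - 20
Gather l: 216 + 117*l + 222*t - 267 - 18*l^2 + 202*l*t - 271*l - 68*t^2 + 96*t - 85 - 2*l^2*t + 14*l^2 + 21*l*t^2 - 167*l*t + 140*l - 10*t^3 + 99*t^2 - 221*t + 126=l^2*(-2*t - 4) + l*(21*t^2 + 35*t - 14) - 10*t^3 + 31*t^2 + 97*t - 10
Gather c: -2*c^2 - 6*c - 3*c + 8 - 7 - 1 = -2*c^2 - 9*c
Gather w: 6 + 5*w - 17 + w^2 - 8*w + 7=w^2 - 3*w - 4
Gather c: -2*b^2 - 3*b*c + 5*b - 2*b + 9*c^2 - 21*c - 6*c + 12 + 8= -2*b^2 + 3*b + 9*c^2 + c*(-3*b - 27) + 20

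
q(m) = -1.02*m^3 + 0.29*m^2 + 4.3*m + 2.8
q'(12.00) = -429.38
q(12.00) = -1666.40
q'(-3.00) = -24.98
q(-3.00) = 20.05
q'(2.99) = -21.32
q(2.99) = -9.02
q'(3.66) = -34.57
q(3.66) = -27.59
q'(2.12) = -8.22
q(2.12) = 3.50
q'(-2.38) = -14.41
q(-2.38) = 7.96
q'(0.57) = 3.64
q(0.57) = 5.16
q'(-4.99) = -74.79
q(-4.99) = 115.30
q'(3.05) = -22.40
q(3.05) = -10.33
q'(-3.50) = -35.22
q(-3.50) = 35.04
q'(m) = -3.06*m^2 + 0.58*m + 4.3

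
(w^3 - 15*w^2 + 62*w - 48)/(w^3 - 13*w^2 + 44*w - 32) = (w - 6)/(w - 4)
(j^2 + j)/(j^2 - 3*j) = (j + 1)/(j - 3)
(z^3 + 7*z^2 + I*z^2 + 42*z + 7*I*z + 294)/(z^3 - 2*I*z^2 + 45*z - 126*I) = (z + 7)/(z - 3*I)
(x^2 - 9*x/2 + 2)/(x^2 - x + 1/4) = 2*(x - 4)/(2*x - 1)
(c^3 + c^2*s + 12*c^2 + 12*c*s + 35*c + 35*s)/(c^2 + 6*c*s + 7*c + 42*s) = (c^2 + c*s + 5*c + 5*s)/(c + 6*s)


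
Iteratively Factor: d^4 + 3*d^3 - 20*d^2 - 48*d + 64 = (d - 1)*(d^3 + 4*d^2 - 16*d - 64) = (d - 1)*(d + 4)*(d^2 - 16) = (d - 1)*(d + 4)^2*(d - 4)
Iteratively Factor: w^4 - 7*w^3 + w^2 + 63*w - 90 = (w - 2)*(w^3 - 5*w^2 - 9*w + 45) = (w - 3)*(w - 2)*(w^2 - 2*w - 15) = (w - 3)*(w - 2)*(w + 3)*(w - 5)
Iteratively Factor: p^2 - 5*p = (p - 5)*(p)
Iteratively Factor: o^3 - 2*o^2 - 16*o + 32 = (o - 4)*(o^2 + 2*o - 8) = (o - 4)*(o + 4)*(o - 2)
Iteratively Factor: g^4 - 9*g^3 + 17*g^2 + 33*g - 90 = (g - 5)*(g^3 - 4*g^2 - 3*g + 18) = (g - 5)*(g + 2)*(g^2 - 6*g + 9) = (g - 5)*(g - 3)*(g + 2)*(g - 3)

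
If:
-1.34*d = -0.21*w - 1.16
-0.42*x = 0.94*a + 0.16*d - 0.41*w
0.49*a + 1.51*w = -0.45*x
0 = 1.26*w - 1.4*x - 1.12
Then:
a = 0.21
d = 0.89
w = 0.13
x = -0.68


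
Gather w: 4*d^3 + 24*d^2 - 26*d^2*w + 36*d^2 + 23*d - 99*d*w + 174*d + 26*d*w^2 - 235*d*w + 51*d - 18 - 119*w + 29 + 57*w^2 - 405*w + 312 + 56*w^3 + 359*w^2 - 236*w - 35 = 4*d^3 + 60*d^2 + 248*d + 56*w^3 + w^2*(26*d + 416) + w*(-26*d^2 - 334*d - 760) + 288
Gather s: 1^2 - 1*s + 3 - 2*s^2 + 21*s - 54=-2*s^2 + 20*s - 50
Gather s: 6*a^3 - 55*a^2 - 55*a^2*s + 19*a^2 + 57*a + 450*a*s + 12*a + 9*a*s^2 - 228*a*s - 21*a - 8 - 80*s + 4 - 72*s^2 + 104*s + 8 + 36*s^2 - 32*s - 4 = 6*a^3 - 36*a^2 + 48*a + s^2*(9*a - 36) + s*(-55*a^2 + 222*a - 8)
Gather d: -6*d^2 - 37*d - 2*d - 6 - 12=-6*d^2 - 39*d - 18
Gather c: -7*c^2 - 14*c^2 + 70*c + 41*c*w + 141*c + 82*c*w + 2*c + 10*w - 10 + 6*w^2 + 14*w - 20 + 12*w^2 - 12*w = -21*c^2 + c*(123*w + 213) + 18*w^2 + 12*w - 30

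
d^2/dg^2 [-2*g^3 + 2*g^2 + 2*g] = 4 - 12*g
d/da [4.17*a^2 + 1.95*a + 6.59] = 8.34*a + 1.95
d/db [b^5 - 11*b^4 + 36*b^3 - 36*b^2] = b*(5*b^3 - 44*b^2 + 108*b - 72)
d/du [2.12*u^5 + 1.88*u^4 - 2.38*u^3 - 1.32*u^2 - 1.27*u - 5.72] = 10.6*u^4 + 7.52*u^3 - 7.14*u^2 - 2.64*u - 1.27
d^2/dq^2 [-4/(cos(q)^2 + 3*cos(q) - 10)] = 4*(4*sin(q)^4 - 51*sin(q)^2 + 75*cos(q)/4 + 9*cos(3*q)/4 + 9)/((cos(q) - 2)^3*(cos(q) + 5)^3)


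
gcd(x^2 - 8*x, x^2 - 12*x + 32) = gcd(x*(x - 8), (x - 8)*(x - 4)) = x - 8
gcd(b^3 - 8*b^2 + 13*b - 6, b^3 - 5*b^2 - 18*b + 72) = b - 6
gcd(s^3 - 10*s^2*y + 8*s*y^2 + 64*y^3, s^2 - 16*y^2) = -s + 4*y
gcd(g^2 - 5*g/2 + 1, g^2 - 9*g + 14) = g - 2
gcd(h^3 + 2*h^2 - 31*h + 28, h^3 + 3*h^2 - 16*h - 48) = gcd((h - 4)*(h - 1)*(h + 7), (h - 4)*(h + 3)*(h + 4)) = h - 4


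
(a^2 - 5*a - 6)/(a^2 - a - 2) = (a - 6)/(a - 2)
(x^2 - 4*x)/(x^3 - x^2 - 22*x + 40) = x/(x^2 + 3*x - 10)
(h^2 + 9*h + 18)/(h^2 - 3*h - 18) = (h + 6)/(h - 6)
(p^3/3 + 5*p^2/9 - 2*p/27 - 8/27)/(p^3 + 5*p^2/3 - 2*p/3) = (9*p^3 + 15*p^2 - 2*p - 8)/(9*p*(3*p^2 + 5*p - 2))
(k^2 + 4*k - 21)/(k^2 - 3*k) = (k + 7)/k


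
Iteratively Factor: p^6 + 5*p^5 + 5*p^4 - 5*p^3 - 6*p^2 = (p + 3)*(p^5 + 2*p^4 - p^3 - 2*p^2) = p*(p + 3)*(p^4 + 2*p^3 - p^2 - 2*p) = p*(p + 2)*(p + 3)*(p^3 - p) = p*(p + 1)*(p + 2)*(p + 3)*(p^2 - p) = p*(p - 1)*(p + 1)*(p + 2)*(p + 3)*(p)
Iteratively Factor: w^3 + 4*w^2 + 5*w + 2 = (w + 1)*(w^2 + 3*w + 2) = (w + 1)^2*(w + 2)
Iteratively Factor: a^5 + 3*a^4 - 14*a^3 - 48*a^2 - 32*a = (a + 4)*(a^4 - a^3 - 10*a^2 - 8*a) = (a + 1)*(a + 4)*(a^3 - 2*a^2 - 8*a) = a*(a + 1)*(a + 4)*(a^2 - 2*a - 8) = a*(a + 1)*(a + 2)*(a + 4)*(a - 4)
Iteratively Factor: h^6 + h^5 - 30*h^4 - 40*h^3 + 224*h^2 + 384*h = (h + 3)*(h^5 - 2*h^4 - 24*h^3 + 32*h^2 + 128*h) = (h + 2)*(h + 3)*(h^4 - 4*h^3 - 16*h^2 + 64*h) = h*(h + 2)*(h + 3)*(h^3 - 4*h^2 - 16*h + 64) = h*(h + 2)*(h + 3)*(h + 4)*(h^2 - 8*h + 16) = h*(h - 4)*(h + 2)*(h + 3)*(h + 4)*(h - 4)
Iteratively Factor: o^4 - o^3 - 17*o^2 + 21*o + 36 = (o - 3)*(o^3 + 2*o^2 - 11*o - 12) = (o - 3)*(o + 4)*(o^2 - 2*o - 3) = (o - 3)^2*(o + 4)*(o + 1)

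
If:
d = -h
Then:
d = -h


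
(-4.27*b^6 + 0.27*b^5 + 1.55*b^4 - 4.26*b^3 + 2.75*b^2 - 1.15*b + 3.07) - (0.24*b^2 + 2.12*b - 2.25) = -4.27*b^6 + 0.27*b^5 + 1.55*b^4 - 4.26*b^3 + 2.51*b^2 - 3.27*b + 5.32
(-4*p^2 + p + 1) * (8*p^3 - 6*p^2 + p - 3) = -32*p^5 + 32*p^4 - 2*p^3 + 7*p^2 - 2*p - 3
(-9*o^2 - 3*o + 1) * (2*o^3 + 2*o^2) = -18*o^5 - 24*o^4 - 4*o^3 + 2*o^2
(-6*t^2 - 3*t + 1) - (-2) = -6*t^2 - 3*t + 3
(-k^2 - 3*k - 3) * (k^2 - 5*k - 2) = -k^4 + 2*k^3 + 14*k^2 + 21*k + 6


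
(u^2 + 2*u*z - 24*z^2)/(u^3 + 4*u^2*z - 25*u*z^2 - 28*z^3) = (u + 6*z)/(u^2 + 8*u*z + 7*z^2)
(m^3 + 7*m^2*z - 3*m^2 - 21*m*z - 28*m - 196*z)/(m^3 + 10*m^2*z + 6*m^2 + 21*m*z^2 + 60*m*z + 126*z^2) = (m^2 - 3*m - 28)/(m^2 + 3*m*z + 6*m + 18*z)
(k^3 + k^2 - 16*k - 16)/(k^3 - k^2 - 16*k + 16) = (k + 1)/(k - 1)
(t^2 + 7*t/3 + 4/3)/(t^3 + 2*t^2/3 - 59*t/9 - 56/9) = 3*(3*t + 4)/(9*t^2 - 3*t - 56)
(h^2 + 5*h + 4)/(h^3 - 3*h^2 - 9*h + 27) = (h^2 + 5*h + 4)/(h^3 - 3*h^2 - 9*h + 27)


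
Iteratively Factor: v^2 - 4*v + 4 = (v - 2)*(v - 2)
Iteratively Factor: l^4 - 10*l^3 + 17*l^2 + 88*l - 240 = (l + 3)*(l^3 - 13*l^2 + 56*l - 80) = (l - 4)*(l + 3)*(l^2 - 9*l + 20) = (l - 4)^2*(l + 3)*(l - 5)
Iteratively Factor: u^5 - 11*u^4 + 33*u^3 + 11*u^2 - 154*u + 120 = (u + 2)*(u^4 - 13*u^3 + 59*u^2 - 107*u + 60) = (u - 5)*(u + 2)*(u^3 - 8*u^2 + 19*u - 12) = (u - 5)*(u - 1)*(u + 2)*(u^2 - 7*u + 12) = (u - 5)*(u - 4)*(u - 1)*(u + 2)*(u - 3)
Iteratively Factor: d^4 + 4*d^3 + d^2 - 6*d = (d - 1)*(d^3 + 5*d^2 + 6*d) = (d - 1)*(d + 3)*(d^2 + 2*d) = (d - 1)*(d + 2)*(d + 3)*(d)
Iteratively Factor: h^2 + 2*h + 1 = (h + 1)*(h + 1)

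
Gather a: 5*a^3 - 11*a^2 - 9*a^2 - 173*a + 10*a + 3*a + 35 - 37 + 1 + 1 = 5*a^3 - 20*a^2 - 160*a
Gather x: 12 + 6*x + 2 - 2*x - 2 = 4*x + 12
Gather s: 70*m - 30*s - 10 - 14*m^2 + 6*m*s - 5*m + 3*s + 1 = -14*m^2 + 65*m + s*(6*m - 27) - 9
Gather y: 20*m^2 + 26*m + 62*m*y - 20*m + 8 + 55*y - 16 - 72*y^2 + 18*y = 20*m^2 + 6*m - 72*y^2 + y*(62*m + 73) - 8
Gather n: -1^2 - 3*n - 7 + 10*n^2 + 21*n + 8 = 10*n^2 + 18*n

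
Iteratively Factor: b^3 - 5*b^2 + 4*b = (b - 4)*(b^2 - b) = b*(b - 4)*(b - 1)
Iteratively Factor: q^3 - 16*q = (q + 4)*(q^2 - 4*q) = (q - 4)*(q + 4)*(q)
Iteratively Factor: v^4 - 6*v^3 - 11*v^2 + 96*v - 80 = (v - 4)*(v^3 - 2*v^2 - 19*v + 20) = (v - 4)*(v + 4)*(v^2 - 6*v + 5) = (v - 5)*(v - 4)*(v + 4)*(v - 1)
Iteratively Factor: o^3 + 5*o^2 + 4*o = (o + 1)*(o^2 + 4*o) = o*(o + 1)*(o + 4)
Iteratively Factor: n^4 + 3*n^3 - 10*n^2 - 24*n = (n - 3)*(n^3 + 6*n^2 + 8*n) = (n - 3)*(n + 4)*(n^2 + 2*n) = n*(n - 3)*(n + 4)*(n + 2)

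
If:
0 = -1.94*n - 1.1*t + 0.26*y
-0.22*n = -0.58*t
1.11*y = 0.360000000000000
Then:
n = 0.04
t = 0.01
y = 0.32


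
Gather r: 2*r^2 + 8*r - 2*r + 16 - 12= 2*r^2 + 6*r + 4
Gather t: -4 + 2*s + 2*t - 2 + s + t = 3*s + 3*t - 6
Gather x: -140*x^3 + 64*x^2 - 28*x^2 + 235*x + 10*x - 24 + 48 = -140*x^3 + 36*x^2 + 245*x + 24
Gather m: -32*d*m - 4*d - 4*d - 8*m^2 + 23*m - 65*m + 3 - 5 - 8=-8*d - 8*m^2 + m*(-32*d - 42) - 10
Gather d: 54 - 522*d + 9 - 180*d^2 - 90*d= -180*d^2 - 612*d + 63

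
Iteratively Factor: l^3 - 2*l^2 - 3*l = (l)*(l^2 - 2*l - 3) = l*(l - 3)*(l + 1)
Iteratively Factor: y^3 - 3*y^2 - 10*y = (y + 2)*(y^2 - 5*y) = y*(y + 2)*(y - 5)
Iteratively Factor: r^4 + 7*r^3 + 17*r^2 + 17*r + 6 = (r + 1)*(r^3 + 6*r^2 + 11*r + 6) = (r + 1)^2*(r^2 + 5*r + 6) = (r + 1)^2*(r + 2)*(r + 3)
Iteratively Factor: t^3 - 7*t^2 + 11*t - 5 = (t - 5)*(t^2 - 2*t + 1) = (t - 5)*(t - 1)*(t - 1)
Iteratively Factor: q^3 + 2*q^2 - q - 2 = (q + 2)*(q^2 - 1) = (q - 1)*(q + 2)*(q + 1)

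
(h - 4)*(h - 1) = h^2 - 5*h + 4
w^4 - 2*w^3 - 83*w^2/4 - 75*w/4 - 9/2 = (w - 6)*(w + 1/2)^2*(w + 3)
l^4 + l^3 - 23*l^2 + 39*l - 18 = (l - 3)*(l - 1)^2*(l + 6)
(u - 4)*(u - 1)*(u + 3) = u^3 - 2*u^2 - 11*u + 12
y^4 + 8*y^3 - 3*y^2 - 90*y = y*(y - 3)*(y + 5)*(y + 6)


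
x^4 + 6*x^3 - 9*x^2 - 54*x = x*(x - 3)*(x + 3)*(x + 6)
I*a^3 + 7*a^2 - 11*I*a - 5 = (a - 5*I)*(a - I)*(I*a + 1)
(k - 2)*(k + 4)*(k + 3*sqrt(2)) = k^3 + 2*k^2 + 3*sqrt(2)*k^2 - 8*k + 6*sqrt(2)*k - 24*sqrt(2)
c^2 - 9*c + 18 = (c - 6)*(c - 3)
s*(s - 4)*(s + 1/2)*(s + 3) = s^4 - s^3/2 - 25*s^2/2 - 6*s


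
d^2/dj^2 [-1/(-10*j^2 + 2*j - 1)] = 4*(-50*j^2 + 10*j + 2*(10*j - 1)^2 - 5)/(10*j^2 - 2*j + 1)^3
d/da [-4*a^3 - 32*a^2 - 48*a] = -12*a^2 - 64*a - 48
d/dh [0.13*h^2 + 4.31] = 0.26*h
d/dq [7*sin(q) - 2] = 7*cos(q)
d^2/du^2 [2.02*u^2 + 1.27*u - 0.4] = 4.04000000000000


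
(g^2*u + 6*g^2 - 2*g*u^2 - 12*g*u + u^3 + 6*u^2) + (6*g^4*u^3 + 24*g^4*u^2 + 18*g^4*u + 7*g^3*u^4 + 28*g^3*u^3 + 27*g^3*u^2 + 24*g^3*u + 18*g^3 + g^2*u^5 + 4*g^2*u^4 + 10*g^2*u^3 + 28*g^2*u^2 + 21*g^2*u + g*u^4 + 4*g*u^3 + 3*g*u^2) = 6*g^4*u^3 + 24*g^4*u^2 + 18*g^4*u + 7*g^3*u^4 + 28*g^3*u^3 + 27*g^3*u^2 + 24*g^3*u + 18*g^3 + g^2*u^5 + 4*g^2*u^4 + 10*g^2*u^3 + 28*g^2*u^2 + 22*g^2*u + 6*g^2 + g*u^4 + 4*g*u^3 + g*u^2 - 12*g*u + u^3 + 6*u^2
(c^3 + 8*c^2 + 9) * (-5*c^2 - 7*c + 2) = -5*c^5 - 47*c^4 - 54*c^3 - 29*c^2 - 63*c + 18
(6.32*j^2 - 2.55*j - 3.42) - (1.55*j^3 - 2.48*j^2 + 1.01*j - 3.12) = -1.55*j^3 + 8.8*j^2 - 3.56*j - 0.3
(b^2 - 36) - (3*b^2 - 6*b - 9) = -2*b^2 + 6*b - 27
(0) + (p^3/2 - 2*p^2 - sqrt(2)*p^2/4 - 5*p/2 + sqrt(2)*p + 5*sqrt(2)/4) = p^3/2 - 2*p^2 - sqrt(2)*p^2/4 - 5*p/2 + sqrt(2)*p + 5*sqrt(2)/4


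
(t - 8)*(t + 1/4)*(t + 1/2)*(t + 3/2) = t^4 - 23*t^3/4 - 67*t^2/4 - 157*t/16 - 3/2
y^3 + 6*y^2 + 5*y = y*(y + 1)*(y + 5)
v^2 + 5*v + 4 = (v + 1)*(v + 4)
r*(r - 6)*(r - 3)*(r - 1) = r^4 - 10*r^3 + 27*r^2 - 18*r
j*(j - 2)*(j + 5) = j^3 + 3*j^2 - 10*j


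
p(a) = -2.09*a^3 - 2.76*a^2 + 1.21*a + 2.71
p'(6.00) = -257.63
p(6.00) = -540.83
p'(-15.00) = -1326.74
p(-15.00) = 6417.31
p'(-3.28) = -48.14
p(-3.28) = 42.80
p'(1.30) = -16.56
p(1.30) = -4.97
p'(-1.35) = -2.77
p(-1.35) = 1.19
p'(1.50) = -21.18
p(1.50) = -8.74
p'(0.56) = -3.85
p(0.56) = 2.16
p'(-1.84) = -9.86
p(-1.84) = 4.16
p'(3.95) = -118.42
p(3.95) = -164.38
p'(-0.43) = 2.42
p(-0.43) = 1.85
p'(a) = -6.27*a^2 - 5.52*a + 1.21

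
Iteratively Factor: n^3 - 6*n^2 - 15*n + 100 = (n - 5)*(n^2 - n - 20) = (n - 5)^2*(n + 4)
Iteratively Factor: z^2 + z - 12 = (z + 4)*(z - 3)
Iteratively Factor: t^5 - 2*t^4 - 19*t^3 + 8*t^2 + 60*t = (t + 2)*(t^4 - 4*t^3 - 11*t^2 + 30*t) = (t + 2)*(t + 3)*(t^3 - 7*t^2 + 10*t) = (t - 5)*(t + 2)*(t + 3)*(t^2 - 2*t) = t*(t - 5)*(t + 2)*(t + 3)*(t - 2)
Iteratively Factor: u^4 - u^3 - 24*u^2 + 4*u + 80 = (u - 2)*(u^3 + u^2 - 22*u - 40) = (u - 2)*(u + 2)*(u^2 - u - 20) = (u - 5)*(u - 2)*(u + 2)*(u + 4)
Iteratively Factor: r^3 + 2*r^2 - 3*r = (r - 1)*(r^2 + 3*r) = r*(r - 1)*(r + 3)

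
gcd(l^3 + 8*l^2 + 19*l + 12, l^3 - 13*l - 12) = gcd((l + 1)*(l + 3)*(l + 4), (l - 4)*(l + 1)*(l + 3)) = l^2 + 4*l + 3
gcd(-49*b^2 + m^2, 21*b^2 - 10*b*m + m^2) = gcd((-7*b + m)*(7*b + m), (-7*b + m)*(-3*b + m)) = 7*b - m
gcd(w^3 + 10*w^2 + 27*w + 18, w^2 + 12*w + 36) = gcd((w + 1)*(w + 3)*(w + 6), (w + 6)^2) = w + 6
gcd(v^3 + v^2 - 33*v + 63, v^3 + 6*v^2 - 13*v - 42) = v^2 + 4*v - 21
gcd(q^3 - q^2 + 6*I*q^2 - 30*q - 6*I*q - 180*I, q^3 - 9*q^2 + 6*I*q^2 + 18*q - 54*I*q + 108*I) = q^2 + q*(-6 + 6*I) - 36*I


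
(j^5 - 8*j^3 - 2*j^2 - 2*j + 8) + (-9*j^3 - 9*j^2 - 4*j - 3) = j^5 - 17*j^3 - 11*j^2 - 6*j + 5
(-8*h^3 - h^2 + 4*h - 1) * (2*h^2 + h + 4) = -16*h^5 - 10*h^4 - 25*h^3 - 2*h^2 + 15*h - 4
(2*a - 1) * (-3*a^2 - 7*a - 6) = -6*a^3 - 11*a^2 - 5*a + 6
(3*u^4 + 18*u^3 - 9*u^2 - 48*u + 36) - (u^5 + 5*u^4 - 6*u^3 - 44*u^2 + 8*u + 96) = -u^5 - 2*u^4 + 24*u^3 + 35*u^2 - 56*u - 60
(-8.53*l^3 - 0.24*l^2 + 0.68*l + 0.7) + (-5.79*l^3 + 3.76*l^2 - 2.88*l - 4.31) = -14.32*l^3 + 3.52*l^2 - 2.2*l - 3.61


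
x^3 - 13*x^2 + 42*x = x*(x - 7)*(x - 6)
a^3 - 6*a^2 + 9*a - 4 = (a - 4)*(a - 1)^2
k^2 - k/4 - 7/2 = (k - 2)*(k + 7/4)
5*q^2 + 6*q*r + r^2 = (q + r)*(5*q + r)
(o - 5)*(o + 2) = o^2 - 3*o - 10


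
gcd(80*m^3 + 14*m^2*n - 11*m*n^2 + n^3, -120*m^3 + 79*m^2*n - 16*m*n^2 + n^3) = 40*m^2 - 13*m*n + n^2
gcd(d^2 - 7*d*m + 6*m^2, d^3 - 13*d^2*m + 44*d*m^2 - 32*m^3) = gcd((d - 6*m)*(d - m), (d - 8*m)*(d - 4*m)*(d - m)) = d - m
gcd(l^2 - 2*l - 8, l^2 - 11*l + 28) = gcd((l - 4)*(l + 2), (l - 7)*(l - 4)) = l - 4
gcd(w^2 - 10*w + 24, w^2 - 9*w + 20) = w - 4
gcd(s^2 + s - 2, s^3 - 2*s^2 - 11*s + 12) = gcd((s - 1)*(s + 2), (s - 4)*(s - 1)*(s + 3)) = s - 1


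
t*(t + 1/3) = t^2 + t/3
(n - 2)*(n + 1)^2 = n^3 - 3*n - 2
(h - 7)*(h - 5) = h^2 - 12*h + 35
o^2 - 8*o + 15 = (o - 5)*(o - 3)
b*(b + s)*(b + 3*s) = b^3 + 4*b^2*s + 3*b*s^2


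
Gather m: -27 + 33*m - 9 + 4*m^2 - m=4*m^2 + 32*m - 36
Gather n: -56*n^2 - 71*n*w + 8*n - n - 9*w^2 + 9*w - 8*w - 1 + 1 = -56*n^2 + n*(7 - 71*w) - 9*w^2 + w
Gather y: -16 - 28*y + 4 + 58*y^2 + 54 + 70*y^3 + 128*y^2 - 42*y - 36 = 70*y^3 + 186*y^2 - 70*y + 6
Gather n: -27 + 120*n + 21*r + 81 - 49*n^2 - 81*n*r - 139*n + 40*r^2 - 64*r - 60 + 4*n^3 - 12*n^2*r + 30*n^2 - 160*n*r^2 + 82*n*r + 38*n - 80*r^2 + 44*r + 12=4*n^3 + n^2*(-12*r - 19) + n*(-160*r^2 + r + 19) - 40*r^2 + r + 6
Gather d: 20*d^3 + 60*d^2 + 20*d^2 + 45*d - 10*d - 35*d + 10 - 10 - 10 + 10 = 20*d^3 + 80*d^2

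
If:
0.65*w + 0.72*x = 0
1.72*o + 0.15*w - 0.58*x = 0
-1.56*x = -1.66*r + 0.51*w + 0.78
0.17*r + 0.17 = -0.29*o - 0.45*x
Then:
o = -0.16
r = 0.25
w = 0.41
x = -0.37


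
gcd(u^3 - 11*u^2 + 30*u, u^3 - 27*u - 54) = u - 6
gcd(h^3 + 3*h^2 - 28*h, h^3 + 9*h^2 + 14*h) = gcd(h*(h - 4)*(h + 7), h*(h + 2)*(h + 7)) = h^2 + 7*h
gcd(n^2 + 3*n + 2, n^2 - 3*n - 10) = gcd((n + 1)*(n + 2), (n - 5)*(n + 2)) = n + 2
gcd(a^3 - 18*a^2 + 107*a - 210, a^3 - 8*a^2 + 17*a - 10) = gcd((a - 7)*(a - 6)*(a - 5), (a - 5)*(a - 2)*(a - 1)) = a - 5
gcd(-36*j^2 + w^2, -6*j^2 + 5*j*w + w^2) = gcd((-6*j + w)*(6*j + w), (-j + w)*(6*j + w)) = 6*j + w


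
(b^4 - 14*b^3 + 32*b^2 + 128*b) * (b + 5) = b^5 - 9*b^4 - 38*b^3 + 288*b^2 + 640*b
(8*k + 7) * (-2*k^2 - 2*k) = -16*k^3 - 30*k^2 - 14*k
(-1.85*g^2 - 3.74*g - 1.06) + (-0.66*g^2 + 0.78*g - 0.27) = -2.51*g^2 - 2.96*g - 1.33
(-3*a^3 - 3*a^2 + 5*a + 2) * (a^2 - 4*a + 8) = -3*a^5 + 9*a^4 - 7*a^3 - 42*a^2 + 32*a + 16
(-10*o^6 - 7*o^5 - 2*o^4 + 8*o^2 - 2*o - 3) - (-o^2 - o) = -10*o^6 - 7*o^5 - 2*o^4 + 9*o^2 - o - 3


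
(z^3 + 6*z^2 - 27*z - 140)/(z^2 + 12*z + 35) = (z^2 - z - 20)/(z + 5)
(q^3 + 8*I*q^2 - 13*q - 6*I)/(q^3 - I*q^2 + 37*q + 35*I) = (q^2 + 7*I*q - 6)/(q^2 - 2*I*q + 35)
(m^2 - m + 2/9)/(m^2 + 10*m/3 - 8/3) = (m - 1/3)/(m + 4)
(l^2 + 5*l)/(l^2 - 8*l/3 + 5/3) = 3*l*(l + 5)/(3*l^2 - 8*l + 5)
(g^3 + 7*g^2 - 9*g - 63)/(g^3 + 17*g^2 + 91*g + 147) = (g - 3)/(g + 7)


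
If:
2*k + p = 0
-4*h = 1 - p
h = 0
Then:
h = 0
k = -1/2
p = 1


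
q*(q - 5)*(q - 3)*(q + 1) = q^4 - 7*q^3 + 7*q^2 + 15*q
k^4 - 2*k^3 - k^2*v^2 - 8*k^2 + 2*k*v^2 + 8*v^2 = (k - 4)*(k + 2)*(k - v)*(k + v)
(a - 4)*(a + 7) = a^2 + 3*a - 28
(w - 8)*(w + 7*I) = w^2 - 8*w + 7*I*w - 56*I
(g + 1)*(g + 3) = g^2 + 4*g + 3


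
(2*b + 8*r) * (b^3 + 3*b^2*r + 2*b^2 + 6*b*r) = 2*b^4 + 14*b^3*r + 4*b^3 + 24*b^2*r^2 + 28*b^2*r + 48*b*r^2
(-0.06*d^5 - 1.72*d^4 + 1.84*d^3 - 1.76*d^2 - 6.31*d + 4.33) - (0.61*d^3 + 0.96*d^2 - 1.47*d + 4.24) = -0.06*d^5 - 1.72*d^4 + 1.23*d^3 - 2.72*d^2 - 4.84*d + 0.0899999999999999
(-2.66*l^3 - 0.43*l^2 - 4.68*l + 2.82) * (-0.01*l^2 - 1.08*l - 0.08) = 0.0266*l^5 + 2.8771*l^4 + 0.724*l^3 + 5.0606*l^2 - 2.6712*l - 0.2256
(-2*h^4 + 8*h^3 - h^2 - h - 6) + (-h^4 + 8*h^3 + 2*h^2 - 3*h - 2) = -3*h^4 + 16*h^3 + h^2 - 4*h - 8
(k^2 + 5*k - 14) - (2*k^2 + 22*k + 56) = -k^2 - 17*k - 70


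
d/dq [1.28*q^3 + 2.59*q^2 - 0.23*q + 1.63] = 3.84*q^2 + 5.18*q - 0.23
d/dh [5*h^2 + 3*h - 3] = 10*h + 3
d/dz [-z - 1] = -1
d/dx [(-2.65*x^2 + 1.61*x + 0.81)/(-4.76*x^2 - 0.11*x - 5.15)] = (7.9551*x^2 + 35.0062*x - 8.2024)/(22.6576*x^4 + 1.0472*x^3 + 49.0401*x^2 + 1.133*x + 26.5225)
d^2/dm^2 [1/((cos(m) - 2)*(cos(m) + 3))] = (-4*sin(m)^4 + 27*sin(m)^2 - 9*cos(m)/4 - 3*cos(3*m)/4 - 9)/((cos(m) - 2)^3*(cos(m) + 3)^3)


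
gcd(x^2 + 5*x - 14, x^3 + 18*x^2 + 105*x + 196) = x + 7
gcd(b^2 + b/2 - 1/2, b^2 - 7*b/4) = 1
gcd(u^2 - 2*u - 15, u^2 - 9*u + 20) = u - 5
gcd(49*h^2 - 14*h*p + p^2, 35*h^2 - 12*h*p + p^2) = -7*h + p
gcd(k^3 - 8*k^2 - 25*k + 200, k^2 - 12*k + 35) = k - 5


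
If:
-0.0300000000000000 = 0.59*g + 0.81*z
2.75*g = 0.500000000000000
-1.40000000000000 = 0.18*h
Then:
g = 0.18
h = -7.78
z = -0.17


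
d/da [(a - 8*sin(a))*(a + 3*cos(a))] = -(a - 8*sin(a))*(3*sin(a) - 1) - (a + 3*cos(a))*(8*cos(a) - 1)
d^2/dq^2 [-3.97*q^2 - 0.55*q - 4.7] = -7.94000000000000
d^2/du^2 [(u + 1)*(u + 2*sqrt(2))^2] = 6*u + 2 + 8*sqrt(2)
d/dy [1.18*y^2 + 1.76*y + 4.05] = 2.36*y + 1.76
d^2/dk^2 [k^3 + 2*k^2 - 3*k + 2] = 6*k + 4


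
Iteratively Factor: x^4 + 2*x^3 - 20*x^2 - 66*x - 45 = (x - 5)*(x^3 + 7*x^2 + 15*x + 9) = (x - 5)*(x + 3)*(x^2 + 4*x + 3) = (x - 5)*(x + 1)*(x + 3)*(x + 3)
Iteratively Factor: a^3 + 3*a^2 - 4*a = (a)*(a^2 + 3*a - 4) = a*(a + 4)*(a - 1)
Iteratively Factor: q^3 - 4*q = (q + 2)*(q^2 - 2*q) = (q - 2)*(q + 2)*(q)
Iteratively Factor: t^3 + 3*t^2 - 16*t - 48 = (t - 4)*(t^2 + 7*t + 12) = (t - 4)*(t + 4)*(t + 3)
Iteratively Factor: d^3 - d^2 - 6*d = (d)*(d^2 - d - 6) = d*(d + 2)*(d - 3)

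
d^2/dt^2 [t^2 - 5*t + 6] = 2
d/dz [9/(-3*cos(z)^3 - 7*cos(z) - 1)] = 9*(9*sin(z)^2 - 16)*sin(z)/(3*cos(z)^3 + 7*cos(z) + 1)^2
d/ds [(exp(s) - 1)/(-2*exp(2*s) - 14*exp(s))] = (exp(2*s) - 2*exp(s) - 7)*exp(-s)/(2*(exp(2*s) + 14*exp(s) + 49))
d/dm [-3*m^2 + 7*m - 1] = 7 - 6*m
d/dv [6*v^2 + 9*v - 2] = 12*v + 9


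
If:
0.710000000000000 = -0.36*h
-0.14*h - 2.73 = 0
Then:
No Solution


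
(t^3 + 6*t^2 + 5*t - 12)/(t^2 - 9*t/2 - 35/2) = 2*(-t^3 - 6*t^2 - 5*t + 12)/(-2*t^2 + 9*t + 35)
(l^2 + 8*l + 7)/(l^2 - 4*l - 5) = (l + 7)/(l - 5)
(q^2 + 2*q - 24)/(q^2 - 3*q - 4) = (q + 6)/(q + 1)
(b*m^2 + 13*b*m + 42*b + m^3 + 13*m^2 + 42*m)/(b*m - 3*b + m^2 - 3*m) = (m^2 + 13*m + 42)/(m - 3)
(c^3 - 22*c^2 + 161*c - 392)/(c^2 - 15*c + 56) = c - 7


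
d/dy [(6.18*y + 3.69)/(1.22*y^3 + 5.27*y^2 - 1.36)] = (7.5396*y^3 + 32.5686*y^2 - y*(3.66*y + 10.54)*(6.18*y + 3.69) - 8.4048)/(1.22*y^3 + 5.27*y^2 - 1.36)^2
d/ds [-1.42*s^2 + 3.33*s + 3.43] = 3.33 - 2.84*s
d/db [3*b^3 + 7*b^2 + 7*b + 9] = 9*b^2 + 14*b + 7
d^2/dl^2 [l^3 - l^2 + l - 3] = 6*l - 2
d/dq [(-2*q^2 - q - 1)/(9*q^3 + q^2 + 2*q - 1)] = 3*(6*q^4 + 6*q^3 + 8*q^2 + 2*q + 1)/(81*q^6 + 18*q^5 + 37*q^4 - 14*q^3 + 2*q^2 - 4*q + 1)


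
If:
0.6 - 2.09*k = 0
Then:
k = 0.29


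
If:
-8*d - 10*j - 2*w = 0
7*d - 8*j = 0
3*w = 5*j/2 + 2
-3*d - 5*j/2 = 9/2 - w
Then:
No Solution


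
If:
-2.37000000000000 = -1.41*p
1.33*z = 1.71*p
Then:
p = 1.68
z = 2.16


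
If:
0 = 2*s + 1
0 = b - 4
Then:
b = 4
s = -1/2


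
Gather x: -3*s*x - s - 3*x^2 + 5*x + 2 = -s - 3*x^2 + x*(5 - 3*s) + 2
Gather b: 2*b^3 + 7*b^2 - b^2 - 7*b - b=2*b^3 + 6*b^2 - 8*b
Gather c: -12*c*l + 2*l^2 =-12*c*l + 2*l^2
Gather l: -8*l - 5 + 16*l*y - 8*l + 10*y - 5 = l*(16*y - 16) + 10*y - 10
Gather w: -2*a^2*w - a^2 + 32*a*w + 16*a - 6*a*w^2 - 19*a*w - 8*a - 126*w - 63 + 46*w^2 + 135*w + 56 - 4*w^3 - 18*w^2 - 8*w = -a^2 + 8*a - 4*w^3 + w^2*(28 - 6*a) + w*(-2*a^2 + 13*a + 1) - 7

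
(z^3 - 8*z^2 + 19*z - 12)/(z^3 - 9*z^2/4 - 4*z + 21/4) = 4*(z - 4)/(4*z + 7)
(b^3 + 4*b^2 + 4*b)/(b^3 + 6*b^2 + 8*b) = (b + 2)/(b + 4)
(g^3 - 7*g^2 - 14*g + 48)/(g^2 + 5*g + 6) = (g^2 - 10*g + 16)/(g + 2)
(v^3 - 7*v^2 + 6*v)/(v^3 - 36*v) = (v - 1)/(v + 6)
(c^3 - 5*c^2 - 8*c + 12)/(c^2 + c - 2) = c - 6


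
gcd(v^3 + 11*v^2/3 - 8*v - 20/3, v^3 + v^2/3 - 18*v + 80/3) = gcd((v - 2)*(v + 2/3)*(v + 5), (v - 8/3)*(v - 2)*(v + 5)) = v^2 + 3*v - 10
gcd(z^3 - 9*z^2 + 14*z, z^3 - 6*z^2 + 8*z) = z^2 - 2*z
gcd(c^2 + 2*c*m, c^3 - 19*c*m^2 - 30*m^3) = c + 2*m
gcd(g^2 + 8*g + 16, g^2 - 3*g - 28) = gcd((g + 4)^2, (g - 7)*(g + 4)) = g + 4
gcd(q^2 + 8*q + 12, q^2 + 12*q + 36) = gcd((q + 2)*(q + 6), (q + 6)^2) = q + 6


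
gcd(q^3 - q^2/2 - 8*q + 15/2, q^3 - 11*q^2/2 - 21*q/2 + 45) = q^2 + q/2 - 15/2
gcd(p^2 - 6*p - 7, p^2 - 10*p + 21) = p - 7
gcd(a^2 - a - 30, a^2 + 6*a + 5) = a + 5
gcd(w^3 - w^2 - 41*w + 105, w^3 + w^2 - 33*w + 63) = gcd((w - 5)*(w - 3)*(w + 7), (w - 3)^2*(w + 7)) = w^2 + 4*w - 21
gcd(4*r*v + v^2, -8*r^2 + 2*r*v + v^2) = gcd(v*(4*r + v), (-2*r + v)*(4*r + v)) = 4*r + v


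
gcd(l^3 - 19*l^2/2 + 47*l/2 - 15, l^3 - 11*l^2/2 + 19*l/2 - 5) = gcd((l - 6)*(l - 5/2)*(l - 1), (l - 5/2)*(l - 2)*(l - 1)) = l^2 - 7*l/2 + 5/2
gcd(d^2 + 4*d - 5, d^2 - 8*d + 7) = d - 1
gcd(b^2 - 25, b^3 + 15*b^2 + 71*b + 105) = b + 5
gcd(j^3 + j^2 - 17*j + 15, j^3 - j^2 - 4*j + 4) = j - 1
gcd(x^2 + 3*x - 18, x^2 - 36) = x + 6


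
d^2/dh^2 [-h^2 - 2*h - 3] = -2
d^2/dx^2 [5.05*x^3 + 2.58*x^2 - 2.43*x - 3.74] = 30.3*x + 5.16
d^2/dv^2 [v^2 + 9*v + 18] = 2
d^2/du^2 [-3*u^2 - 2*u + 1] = -6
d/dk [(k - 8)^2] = 2*k - 16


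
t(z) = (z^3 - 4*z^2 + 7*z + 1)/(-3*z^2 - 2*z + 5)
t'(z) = (6*z + 2)*(z^3 - 4*z^2 + 7*z + 1)/(-3*z^2 - 2*z + 5)^2 + (3*z^2 - 8*z + 7)/(-3*z^2 - 2*z + 5) = (-3*z^4 - 4*z^3 + 44*z^2 - 34*z + 37)/(9*z^4 + 12*z^3 - 26*z^2 - 20*z + 25)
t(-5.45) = 4.34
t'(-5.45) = -0.09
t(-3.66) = 4.57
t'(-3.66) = 0.53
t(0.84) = 3.86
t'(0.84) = 24.61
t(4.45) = -0.65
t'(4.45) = -0.19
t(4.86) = -0.73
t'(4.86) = -0.21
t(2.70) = -0.47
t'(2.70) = 0.06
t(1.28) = -2.22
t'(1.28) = 8.02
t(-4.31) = 4.36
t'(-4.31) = 0.16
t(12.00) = -2.74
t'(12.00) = -0.31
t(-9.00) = 5.07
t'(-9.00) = -0.27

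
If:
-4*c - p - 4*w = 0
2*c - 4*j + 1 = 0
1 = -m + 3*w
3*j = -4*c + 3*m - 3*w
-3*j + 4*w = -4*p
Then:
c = -11/38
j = 2/19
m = 3/38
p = -16/57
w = 41/114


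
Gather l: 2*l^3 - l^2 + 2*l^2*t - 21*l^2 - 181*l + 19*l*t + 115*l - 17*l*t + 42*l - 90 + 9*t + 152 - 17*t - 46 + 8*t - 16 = 2*l^3 + l^2*(2*t - 22) + l*(2*t - 24)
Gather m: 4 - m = 4 - m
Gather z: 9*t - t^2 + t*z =-t^2 + t*z + 9*t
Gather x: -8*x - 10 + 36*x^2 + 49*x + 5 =36*x^2 + 41*x - 5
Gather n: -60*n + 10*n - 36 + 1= -50*n - 35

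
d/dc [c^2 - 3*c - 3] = 2*c - 3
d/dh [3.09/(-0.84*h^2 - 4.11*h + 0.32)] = (5.1912*h + 12.6999)/(0.84*h^2 + 4.11*h - 0.32)^2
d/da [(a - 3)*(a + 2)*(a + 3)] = 3*a^2 + 4*a - 9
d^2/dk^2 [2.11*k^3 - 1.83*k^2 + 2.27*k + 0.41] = 12.66*k - 3.66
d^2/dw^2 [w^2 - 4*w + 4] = 2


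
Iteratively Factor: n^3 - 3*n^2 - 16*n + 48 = (n - 3)*(n^2 - 16) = (n - 4)*(n - 3)*(n + 4)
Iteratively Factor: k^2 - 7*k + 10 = (k - 2)*(k - 5)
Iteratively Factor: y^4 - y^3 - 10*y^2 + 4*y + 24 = (y + 2)*(y^3 - 3*y^2 - 4*y + 12) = (y + 2)^2*(y^2 - 5*y + 6) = (y - 3)*(y + 2)^2*(y - 2)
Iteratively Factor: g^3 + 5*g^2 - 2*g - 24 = (g - 2)*(g^2 + 7*g + 12) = (g - 2)*(g + 4)*(g + 3)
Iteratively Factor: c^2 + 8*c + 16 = (c + 4)*(c + 4)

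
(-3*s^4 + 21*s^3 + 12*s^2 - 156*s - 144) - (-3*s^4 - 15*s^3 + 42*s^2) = 36*s^3 - 30*s^2 - 156*s - 144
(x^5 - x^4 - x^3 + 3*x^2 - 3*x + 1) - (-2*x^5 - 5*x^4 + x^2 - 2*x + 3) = 3*x^5 + 4*x^4 - x^3 + 2*x^2 - x - 2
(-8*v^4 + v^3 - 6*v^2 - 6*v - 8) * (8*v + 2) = -64*v^5 - 8*v^4 - 46*v^3 - 60*v^2 - 76*v - 16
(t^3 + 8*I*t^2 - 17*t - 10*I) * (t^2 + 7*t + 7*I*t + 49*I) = t^5 + 7*t^4 + 15*I*t^4 - 73*t^3 + 105*I*t^3 - 511*t^2 - 129*I*t^2 + 70*t - 903*I*t + 490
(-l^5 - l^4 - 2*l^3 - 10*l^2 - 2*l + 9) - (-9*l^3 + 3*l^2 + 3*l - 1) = -l^5 - l^4 + 7*l^3 - 13*l^2 - 5*l + 10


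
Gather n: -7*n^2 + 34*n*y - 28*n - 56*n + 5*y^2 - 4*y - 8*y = -7*n^2 + n*(34*y - 84) + 5*y^2 - 12*y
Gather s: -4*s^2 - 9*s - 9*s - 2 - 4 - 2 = -4*s^2 - 18*s - 8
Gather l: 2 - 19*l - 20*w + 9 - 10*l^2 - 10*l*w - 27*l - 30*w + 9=-10*l^2 + l*(-10*w - 46) - 50*w + 20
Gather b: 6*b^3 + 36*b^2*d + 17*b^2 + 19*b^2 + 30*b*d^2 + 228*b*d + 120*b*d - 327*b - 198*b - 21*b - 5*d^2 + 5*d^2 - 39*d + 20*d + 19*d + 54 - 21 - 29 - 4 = 6*b^3 + b^2*(36*d + 36) + b*(30*d^2 + 348*d - 546)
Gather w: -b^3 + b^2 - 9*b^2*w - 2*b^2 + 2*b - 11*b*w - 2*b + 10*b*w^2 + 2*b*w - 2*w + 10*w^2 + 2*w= -b^3 - b^2 + w^2*(10*b + 10) + w*(-9*b^2 - 9*b)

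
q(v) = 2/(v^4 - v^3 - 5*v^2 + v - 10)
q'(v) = 2*(-4*v^3 + 3*v^2 + 10*v - 1)/(v^4 - v^3 - 5*v^2 + v - 10)^2 = 2*(-4*v^3 + 3*v^2 + 10*v - 1)/(-v^4 + v^3 + 5*v^2 - v + 10)^2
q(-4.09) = 0.01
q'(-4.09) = 0.01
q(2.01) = -0.10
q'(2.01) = -0.01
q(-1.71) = -0.16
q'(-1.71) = 0.13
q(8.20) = 0.00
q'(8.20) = -0.00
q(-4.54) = 0.00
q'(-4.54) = 0.00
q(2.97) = 4.20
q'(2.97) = -438.63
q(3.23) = 0.12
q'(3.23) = -0.55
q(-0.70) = -0.16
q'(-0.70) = -0.07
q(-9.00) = 0.00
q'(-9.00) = 0.00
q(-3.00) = 0.04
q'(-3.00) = 0.08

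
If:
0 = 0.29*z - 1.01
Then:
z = 3.48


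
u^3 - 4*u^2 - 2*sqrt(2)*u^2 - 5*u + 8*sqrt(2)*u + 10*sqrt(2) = (u - 5)*(u + 1)*(u - 2*sqrt(2))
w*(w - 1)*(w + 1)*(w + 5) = w^4 + 5*w^3 - w^2 - 5*w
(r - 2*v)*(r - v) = r^2 - 3*r*v + 2*v^2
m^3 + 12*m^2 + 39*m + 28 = (m + 1)*(m + 4)*(m + 7)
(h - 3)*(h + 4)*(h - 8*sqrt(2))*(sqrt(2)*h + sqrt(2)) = sqrt(2)*h^4 - 16*h^3 + 2*sqrt(2)*h^3 - 32*h^2 - 11*sqrt(2)*h^2 - 12*sqrt(2)*h + 176*h + 192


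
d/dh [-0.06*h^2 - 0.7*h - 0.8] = -0.12*h - 0.7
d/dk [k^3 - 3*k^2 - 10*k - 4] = 3*k^2 - 6*k - 10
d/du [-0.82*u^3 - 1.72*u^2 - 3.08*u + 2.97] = -2.46*u^2 - 3.44*u - 3.08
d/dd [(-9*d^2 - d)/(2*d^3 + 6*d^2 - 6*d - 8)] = (9*d^4/2 + d^3 + 15*d^2 + 36*d + 2)/(d^6 + 6*d^5 + 3*d^4 - 26*d^3 - 15*d^2 + 24*d + 16)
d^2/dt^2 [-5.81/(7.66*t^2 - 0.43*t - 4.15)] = (-681.810472*t^2 + 38.273956*t + 5.81*(15.32*t - 0.43)*(30.64*t - 0.86) + 369.38818)/(-7.66*t^2 + 0.43*t + 4.15)^3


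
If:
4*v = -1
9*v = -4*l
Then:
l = 9/16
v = -1/4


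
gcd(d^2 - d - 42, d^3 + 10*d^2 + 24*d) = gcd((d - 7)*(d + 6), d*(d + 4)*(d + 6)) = d + 6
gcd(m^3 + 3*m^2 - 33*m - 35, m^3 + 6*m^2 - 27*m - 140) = m^2 + 2*m - 35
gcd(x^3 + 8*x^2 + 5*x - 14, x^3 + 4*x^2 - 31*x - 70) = x^2 + 9*x + 14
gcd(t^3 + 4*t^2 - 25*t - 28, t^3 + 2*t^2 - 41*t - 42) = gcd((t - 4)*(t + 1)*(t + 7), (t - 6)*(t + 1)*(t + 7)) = t^2 + 8*t + 7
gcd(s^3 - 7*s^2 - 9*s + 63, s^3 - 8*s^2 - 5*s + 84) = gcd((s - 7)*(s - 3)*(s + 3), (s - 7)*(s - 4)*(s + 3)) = s^2 - 4*s - 21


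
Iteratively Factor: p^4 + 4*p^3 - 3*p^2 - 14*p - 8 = (p + 4)*(p^3 - 3*p - 2) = (p + 1)*(p + 4)*(p^2 - p - 2) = (p + 1)^2*(p + 4)*(p - 2)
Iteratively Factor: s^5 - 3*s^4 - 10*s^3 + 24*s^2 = (s)*(s^4 - 3*s^3 - 10*s^2 + 24*s) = s*(s + 3)*(s^3 - 6*s^2 + 8*s) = s*(s - 2)*(s + 3)*(s^2 - 4*s) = s*(s - 4)*(s - 2)*(s + 3)*(s)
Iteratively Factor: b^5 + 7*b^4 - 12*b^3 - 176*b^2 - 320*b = (b - 5)*(b^4 + 12*b^3 + 48*b^2 + 64*b) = (b - 5)*(b + 4)*(b^3 + 8*b^2 + 16*b) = b*(b - 5)*(b + 4)*(b^2 + 8*b + 16) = b*(b - 5)*(b + 4)^2*(b + 4)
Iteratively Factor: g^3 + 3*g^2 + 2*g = (g + 2)*(g^2 + g) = g*(g + 2)*(g + 1)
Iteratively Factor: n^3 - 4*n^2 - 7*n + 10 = (n - 1)*(n^2 - 3*n - 10) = (n - 1)*(n + 2)*(n - 5)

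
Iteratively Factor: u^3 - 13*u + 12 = (u + 4)*(u^2 - 4*u + 3) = (u - 1)*(u + 4)*(u - 3)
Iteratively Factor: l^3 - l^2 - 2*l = (l + 1)*(l^2 - 2*l) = l*(l + 1)*(l - 2)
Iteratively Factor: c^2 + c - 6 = (c - 2)*(c + 3)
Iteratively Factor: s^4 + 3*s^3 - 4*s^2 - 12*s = (s + 3)*(s^3 - 4*s) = (s + 2)*(s + 3)*(s^2 - 2*s) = (s - 2)*(s + 2)*(s + 3)*(s)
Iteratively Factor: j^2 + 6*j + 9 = (j + 3)*(j + 3)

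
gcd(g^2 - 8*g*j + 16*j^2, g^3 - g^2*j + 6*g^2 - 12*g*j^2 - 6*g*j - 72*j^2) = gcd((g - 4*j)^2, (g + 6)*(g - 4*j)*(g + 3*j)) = g - 4*j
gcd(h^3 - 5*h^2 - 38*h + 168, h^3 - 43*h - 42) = h^2 - h - 42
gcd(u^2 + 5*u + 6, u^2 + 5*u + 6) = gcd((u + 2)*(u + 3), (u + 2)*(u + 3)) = u^2 + 5*u + 6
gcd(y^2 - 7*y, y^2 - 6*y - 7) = y - 7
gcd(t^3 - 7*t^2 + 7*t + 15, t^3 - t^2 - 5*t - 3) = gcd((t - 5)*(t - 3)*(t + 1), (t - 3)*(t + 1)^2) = t^2 - 2*t - 3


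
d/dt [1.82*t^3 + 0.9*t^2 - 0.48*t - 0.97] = 5.46*t^2 + 1.8*t - 0.48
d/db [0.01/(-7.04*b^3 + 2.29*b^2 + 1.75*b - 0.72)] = (0.2112*b^2 - 0.0458*b - 0.0175)/(7.04*b^3 - 2.29*b^2 - 1.75*b + 0.72)^2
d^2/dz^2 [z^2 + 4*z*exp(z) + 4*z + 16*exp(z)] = 4*z*exp(z) + 24*exp(z) + 2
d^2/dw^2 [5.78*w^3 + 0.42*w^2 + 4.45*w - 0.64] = 34.68*w + 0.84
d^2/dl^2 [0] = 0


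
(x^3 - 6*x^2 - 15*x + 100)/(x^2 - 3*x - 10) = (x^2 - x - 20)/(x + 2)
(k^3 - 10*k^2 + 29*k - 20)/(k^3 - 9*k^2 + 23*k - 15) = (k - 4)/(k - 3)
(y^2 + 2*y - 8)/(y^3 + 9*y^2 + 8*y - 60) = (y + 4)/(y^2 + 11*y + 30)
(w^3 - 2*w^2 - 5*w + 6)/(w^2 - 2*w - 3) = (w^2 + w - 2)/(w + 1)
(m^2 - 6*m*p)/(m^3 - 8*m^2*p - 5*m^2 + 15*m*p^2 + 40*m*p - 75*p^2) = m*(m - 6*p)/(m^3 - 8*m^2*p - 5*m^2 + 15*m*p^2 + 40*m*p - 75*p^2)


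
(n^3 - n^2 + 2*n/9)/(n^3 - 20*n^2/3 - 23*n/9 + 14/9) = n*(3*n - 2)/(3*n^2 - 19*n - 14)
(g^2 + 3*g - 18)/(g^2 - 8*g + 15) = (g + 6)/(g - 5)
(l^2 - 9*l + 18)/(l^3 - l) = (l^2 - 9*l + 18)/(l^3 - l)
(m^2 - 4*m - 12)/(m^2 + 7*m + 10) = (m - 6)/(m + 5)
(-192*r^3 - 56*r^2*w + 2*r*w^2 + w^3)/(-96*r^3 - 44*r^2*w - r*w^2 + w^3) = (6*r + w)/(3*r + w)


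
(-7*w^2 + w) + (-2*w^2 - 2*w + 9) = -9*w^2 - w + 9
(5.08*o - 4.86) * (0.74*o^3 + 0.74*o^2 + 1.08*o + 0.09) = 3.7592*o^4 + 0.1628*o^3 + 1.89*o^2 - 4.7916*o - 0.4374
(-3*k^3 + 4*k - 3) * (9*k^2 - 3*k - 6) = -27*k^5 + 9*k^4 + 54*k^3 - 39*k^2 - 15*k + 18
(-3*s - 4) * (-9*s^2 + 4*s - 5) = 27*s^3 + 24*s^2 - s + 20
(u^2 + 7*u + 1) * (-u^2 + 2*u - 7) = -u^4 - 5*u^3 + 6*u^2 - 47*u - 7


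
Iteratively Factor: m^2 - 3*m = (m - 3)*(m)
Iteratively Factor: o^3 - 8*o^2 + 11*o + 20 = (o - 4)*(o^2 - 4*o - 5) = (o - 4)*(o + 1)*(o - 5)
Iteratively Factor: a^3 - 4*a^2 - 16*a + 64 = (a - 4)*(a^2 - 16) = (a - 4)*(a + 4)*(a - 4)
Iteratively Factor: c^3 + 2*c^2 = (c + 2)*(c^2) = c*(c + 2)*(c)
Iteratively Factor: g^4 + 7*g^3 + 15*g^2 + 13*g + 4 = (g + 4)*(g^3 + 3*g^2 + 3*g + 1) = (g + 1)*(g + 4)*(g^2 + 2*g + 1) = (g + 1)^2*(g + 4)*(g + 1)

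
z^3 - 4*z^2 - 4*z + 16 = (z - 4)*(z - 2)*(z + 2)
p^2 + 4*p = p*(p + 4)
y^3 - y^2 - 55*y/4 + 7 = (y - 4)*(y - 1/2)*(y + 7/2)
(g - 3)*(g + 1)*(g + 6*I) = g^3 - 2*g^2 + 6*I*g^2 - 3*g - 12*I*g - 18*I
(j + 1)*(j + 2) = j^2 + 3*j + 2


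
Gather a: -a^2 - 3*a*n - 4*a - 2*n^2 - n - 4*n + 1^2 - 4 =-a^2 + a*(-3*n - 4) - 2*n^2 - 5*n - 3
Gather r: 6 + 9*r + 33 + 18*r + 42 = 27*r + 81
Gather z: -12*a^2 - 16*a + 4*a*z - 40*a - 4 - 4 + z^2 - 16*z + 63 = -12*a^2 - 56*a + z^2 + z*(4*a - 16) + 55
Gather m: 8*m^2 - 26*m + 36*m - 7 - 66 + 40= 8*m^2 + 10*m - 33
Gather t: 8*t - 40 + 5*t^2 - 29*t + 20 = 5*t^2 - 21*t - 20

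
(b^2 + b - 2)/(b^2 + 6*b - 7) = (b + 2)/(b + 7)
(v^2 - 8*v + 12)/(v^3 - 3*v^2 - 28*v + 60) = 1/(v + 5)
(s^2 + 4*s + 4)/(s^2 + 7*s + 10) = (s + 2)/(s + 5)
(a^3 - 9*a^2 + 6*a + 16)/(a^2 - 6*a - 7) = (a^2 - 10*a + 16)/(a - 7)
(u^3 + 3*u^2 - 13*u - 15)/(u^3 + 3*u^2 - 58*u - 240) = (u^2 - 2*u - 3)/(u^2 - 2*u - 48)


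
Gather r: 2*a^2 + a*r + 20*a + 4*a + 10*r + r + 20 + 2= 2*a^2 + 24*a + r*(a + 11) + 22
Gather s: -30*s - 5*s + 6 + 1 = 7 - 35*s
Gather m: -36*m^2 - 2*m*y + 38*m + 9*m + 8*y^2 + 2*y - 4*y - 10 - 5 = -36*m^2 + m*(47 - 2*y) + 8*y^2 - 2*y - 15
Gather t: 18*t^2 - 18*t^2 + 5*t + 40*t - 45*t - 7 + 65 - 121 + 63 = 0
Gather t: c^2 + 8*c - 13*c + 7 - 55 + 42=c^2 - 5*c - 6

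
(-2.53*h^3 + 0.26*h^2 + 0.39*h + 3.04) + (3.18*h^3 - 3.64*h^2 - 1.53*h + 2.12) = 0.65*h^3 - 3.38*h^2 - 1.14*h + 5.16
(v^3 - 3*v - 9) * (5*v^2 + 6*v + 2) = 5*v^5 + 6*v^4 - 13*v^3 - 63*v^2 - 60*v - 18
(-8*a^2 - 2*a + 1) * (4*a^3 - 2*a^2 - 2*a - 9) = -32*a^5 + 8*a^4 + 24*a^3 + 74*a^2 + 16*a - 9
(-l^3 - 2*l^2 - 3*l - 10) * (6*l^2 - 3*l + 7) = -6*l^5 - 9*l^4 - 19*l^3 - 65*l^2 + 9*l - 70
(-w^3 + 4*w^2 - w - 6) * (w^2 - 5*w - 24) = -w^5 + 9*w^4 + 3*w^3 - 97*w^2 + 54*w + 144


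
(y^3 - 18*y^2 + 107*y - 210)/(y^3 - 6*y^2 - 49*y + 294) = (y - 5)/(y + 7)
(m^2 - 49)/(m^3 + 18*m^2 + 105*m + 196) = (m - 7)/(m^2 + 11*m + 28)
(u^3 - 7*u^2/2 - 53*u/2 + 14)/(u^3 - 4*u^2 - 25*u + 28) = (u - 1/2)/(u - 1)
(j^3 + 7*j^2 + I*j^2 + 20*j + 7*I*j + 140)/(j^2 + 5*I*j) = j + 7 - 4*I - 28*I/j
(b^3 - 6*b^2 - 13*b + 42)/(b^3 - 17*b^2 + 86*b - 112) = (b + 3)/(b - 8)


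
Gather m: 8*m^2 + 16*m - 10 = 8*m^2 + 16*m - 10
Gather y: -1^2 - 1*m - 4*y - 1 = -m - 4*y - 2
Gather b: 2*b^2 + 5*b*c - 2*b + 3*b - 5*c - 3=2*b^2 + b*(5*c + 1) - 5*c - 3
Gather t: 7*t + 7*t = 14*t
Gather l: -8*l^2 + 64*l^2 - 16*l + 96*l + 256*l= 56*l^2 + 336*l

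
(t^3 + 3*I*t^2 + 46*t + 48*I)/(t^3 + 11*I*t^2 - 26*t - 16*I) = (t - 6*I)/(t + 2*I)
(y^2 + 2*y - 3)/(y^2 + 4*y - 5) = (y + 3)/(y + 5)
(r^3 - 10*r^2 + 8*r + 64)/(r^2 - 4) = (r^2 - 12*r + 32)/(r - 2)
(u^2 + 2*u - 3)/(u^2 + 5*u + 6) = (u - 1)/(u + 2)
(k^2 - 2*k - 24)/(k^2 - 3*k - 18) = (k + 4)/(k + 3)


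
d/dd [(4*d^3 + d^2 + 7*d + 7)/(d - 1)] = (8*d^3 - 11*d^2 - 2*d - 14)/(d^2 - 2*d + 1)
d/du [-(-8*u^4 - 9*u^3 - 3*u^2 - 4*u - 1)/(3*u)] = 8*u^2 + 6*u + 1 - 1/(3*u^2)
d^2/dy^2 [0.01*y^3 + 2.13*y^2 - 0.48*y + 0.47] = 0.06*y + 4.26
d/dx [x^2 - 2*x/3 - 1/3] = 2*x - 2/3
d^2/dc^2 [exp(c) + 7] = exp(c)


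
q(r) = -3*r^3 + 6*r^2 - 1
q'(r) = -9*r^2 + 12*r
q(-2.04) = 49.44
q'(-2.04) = -61.93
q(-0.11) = -0.92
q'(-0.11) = -1.43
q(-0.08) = -0.96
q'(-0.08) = -1.02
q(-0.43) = 0.35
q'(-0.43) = -6.82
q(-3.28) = 169.41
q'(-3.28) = -136.19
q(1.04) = 2.12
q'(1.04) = 2.75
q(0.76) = 1.15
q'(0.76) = 3.92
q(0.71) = 0.95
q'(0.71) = 3.98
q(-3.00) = 134.00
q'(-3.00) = -117.00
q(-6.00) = 863.00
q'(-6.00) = -396.00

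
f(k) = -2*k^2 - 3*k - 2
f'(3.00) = -15.00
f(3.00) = -29.00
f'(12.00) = -51.00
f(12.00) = -326.00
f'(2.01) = -11.04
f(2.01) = -16.11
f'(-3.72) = 11.88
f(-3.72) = -18.52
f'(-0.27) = -1.92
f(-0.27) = -1.34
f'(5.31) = -24.24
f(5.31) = -74.32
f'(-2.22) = 5.88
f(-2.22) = -5.20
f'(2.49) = -12.96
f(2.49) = -21.87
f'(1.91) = -10.64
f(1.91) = -15.03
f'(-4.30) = 14.20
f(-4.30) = -26.08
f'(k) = -4*k - 3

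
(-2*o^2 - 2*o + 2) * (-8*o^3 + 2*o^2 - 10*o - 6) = 16*o^5 + 12*o^4 + 36*o^2 - 8*o - 12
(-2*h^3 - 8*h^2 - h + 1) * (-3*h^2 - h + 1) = 6*h^5 + 26*h^4 + 9*h^3 - 10*h^2 - 2*h + 1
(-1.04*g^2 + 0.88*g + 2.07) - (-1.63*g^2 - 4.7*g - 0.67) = 0.59*g^2 + 5.58*g + 2.74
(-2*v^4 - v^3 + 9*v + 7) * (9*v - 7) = -18*v^5 + 5*v^4 + 7*v^3 + 81*v^2 - 49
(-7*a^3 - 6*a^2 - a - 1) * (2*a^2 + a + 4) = -14*a^5 - 19*a^4 - 36*a^3 - 27*a^2 - 5*a - 4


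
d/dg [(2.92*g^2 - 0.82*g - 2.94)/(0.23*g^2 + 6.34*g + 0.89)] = (18.7014*g^2 + 6.55*g + 17.9098)/(0.0529*g^4 + 2.9164*g^3 + 40.605*g^2 + 11.2852*g + 0.7921)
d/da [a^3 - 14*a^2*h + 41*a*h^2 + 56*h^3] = 3*a^2 - 28*a*h + 41*h^2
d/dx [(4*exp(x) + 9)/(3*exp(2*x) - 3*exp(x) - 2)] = (-12*exp(2*x) - 54*exp(x) + 19)*exp(x)/(9*exp(4*x) - 18*exp(3*x) - 3*exp(2*x) + 12*exp(x) + 4)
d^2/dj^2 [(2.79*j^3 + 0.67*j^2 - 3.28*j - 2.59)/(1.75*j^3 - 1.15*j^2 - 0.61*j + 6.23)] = (2.8421709430404e-14*j^7 + 15.3335*j^6 - 42.40005*j^5 - 416.30085*j^4 + 6.56836799999994*j^3 + 390.343968*j^2 + 667.254126*j - 11.96027)/(5.359375*j^9 - 10.565625*j^8 + 1.33875*j^7 + 63.083*j^6 - 75.6939*j^5 - 16.46937*j^4 + 229.762814*j^3 - 126.949956*j^2 - 71.027607*j + 241.804367)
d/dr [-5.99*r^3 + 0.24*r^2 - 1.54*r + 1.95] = -17.97*r^2 + 0.48*r - 1.54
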